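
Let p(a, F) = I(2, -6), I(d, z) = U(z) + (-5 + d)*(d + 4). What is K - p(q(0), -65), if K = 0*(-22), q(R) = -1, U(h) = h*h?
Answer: -18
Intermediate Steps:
U(h) = h²
I(d, z) = z² + (-5 + d)*(4 + d) (I(d, z) = z² + (-5 + d)*(d + 4) = z² + (-5 + d)*(4 + d))
p(a, F) = 18 (p(a, F) = -20 + 2² + (-6)² - 1*2 = -20 + 4 + 36 - 2 = 18)
K = 0
K - p(q(0), -65) = 0 - 1*18 = 0 - 18 = -18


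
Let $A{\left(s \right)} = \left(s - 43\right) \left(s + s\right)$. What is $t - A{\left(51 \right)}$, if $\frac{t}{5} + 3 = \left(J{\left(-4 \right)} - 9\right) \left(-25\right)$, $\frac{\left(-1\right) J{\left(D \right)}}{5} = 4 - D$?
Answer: $5294$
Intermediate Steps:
$J{\left(D \right)} = -20 + 5 D$ ($J{\left(D \right)} = - 5 \left(4 - D\right) = -20 + 5 D$)
$A{\left(s \right)} = 2 s \left(-43 + s\right)$ ($A{\left(s \right)} = \left(s - 43\right) 2 s = \left(-43 + s\right) 2 s = 2 s \left(-43 + s\right)$)
$t = 6110$ ($t = -15 + 5 \left(\left(-20 + 5 \left(-4\right)\right) - 9\right) \left(-25\right) = -15 + 5 \left(\left(-20 - 20\right) - 9\right) \left(-25\right) = -15 + 5 \left(-40 - 9\right) \left(-25\right) = -15 + 5 \left(\left(-49\right) \left(-25\right)\right) = -15 + 5 \cdot 1225 = -15 + 6125 = 6110$)
$t - A{\left(51 \right)} = 6110 - 2 \cdot 51 \left(-43 + 51\right) = 6110 - 2 \cdot 51 \cdot 8 = 6110 - 816 = 5294$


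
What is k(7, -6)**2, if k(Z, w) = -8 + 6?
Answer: 4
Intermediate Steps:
k(Z, w) = -2
k(7, -6)**2 = (-2)**2 = 4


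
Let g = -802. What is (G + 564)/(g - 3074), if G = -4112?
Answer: 887/969 ≈ 0.91538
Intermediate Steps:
(G + 564)/(g - 3074) = (-4112 + 564)/(-802 - 3074) = -3548/(-3876) = -3548*(-1/3876) = 887/969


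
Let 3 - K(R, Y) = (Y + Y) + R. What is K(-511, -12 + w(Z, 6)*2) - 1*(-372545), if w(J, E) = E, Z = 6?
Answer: 373059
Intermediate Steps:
K(R, Y) = 3 - R - 2*Y (K(R, Y) = 3 - ((Y + Y) + R) = 3 - (2*Y + R) = 3 - (R + 2*Y) = 3 + (-R - 2*Y) = 3 - R - 2*Y)
K(-511, -12 + w(Z, 6)*2) - 1*(-372545) = (3 - 1*(-511) - 2*(-12 + 6*2)) - 1*(-372545) = (3 + 511 - 2*(-12 + 12)) + 372545 = (3 + 511 - 2*0) + 372545 = (3 + 511 + 0) + 372545 = 514 + 372545 = 373059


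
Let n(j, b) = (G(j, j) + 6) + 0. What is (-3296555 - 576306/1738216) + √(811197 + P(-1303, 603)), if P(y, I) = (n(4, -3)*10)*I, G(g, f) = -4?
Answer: -2865062611093/869108 + 3*√91473 ≈ -3.2956e+6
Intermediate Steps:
n(j, b) = 2 (n(j, b) = (-4 + 6) + 0 = 2 + 0 = 2)
P(y, I) = 20*I (P(y, I) = (2*10)*I = 20*I)
(-3296555 - 576306/1738216) + √(811197 + P(-1303, 603)) = (-3296555 - 576306/1738216) + √(811197 + 20*603) = (-3296555 - 576306*1/1738216) + √(811197 + 12060) = (-3296555 - 288153/869108) + √823257 = -2865062611093/869108 + 3*√91473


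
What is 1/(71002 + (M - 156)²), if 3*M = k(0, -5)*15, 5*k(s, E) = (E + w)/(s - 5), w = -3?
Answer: 25/2371034 ≈ 1.0544e-5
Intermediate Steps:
k(s, E) = (-3 + E)/(5*(-5 + s)) (k(s, E) = ((E - 3)/(s - 5))/5 = ((-3 + E)/(-5 + s))/5 = (-3 + E)/(5*(-5 + s)))
M = 8/5 (M = (((-3 - 5)/(5*(-5 + 0)))*15)/3 = (((⅕)*(-8)/(-5))*15)/3 = (((⅕)*(-⅕)*(-8))*15)/3 = ((8/25)*15)/3 = (⅓)*(24/5) = 8/5 ≈ 1.6000)
1/(71002 + (M - 156)²) = 1/(71002 + (8/5 - 156)²) = 1/(71002 + (-772/5)²) = 1/(71002 + 595984/25) = 1/(2371034/25) = 25/2371034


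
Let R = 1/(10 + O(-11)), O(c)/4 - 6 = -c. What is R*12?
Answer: 2/13 ≈ 0.15385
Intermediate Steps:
O(c) = 24 - 4*c (O(c) = 24 + 4*(-c) = 24 - 4*c)
R = 1/78 (R = 1/(10 + (24 - 4*(-11))) = 1/(10 + (24 + 44)) = 1/(10 + 68) = 1/78 ≈ 0.012821)
R*12 = (1/78)*12 = 2/13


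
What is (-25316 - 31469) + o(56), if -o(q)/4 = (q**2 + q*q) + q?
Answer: -82097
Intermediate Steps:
o(q) = -8*q**2 - 4*q (o(q) = -4*((q**2 + q*q) + q) = -4*((q**2 + q**2) + q) = -4*(2*q**2 + q) = -4*(q + 2*q**2) = -8*q**2 - 4*q)
(-25316 - 31469) + o(56) = (-25316 - 31469) - 4*56*(1 + 2*56) = -56785 - 4*56*(1 + 112) = -56785 - 4*56*113 = -56785 - 25312 = -82097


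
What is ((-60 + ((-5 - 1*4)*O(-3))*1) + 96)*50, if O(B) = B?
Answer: 3150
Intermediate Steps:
((-60 + ((-5 - 1*4)*O(-3))*1) + 96)*50 = ((-60 + ((-5 - 1*4)*(-3))*1) + 96)*50 = ((-60 + ((-5 - 4)*(-3))*1) + 96)*50 = ((-60 - 9*(-3)*1) + 96)*50 = ((-60 + 27*1) + 96)*50 = ((-60 + 27) + 96)*50 = (-33 + 96)*50 = 63*50 = 3150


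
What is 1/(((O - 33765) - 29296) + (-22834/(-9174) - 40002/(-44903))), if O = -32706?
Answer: -205970061/19724438685062 ≈ -1.0442e-5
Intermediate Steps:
1/(((O - 33765) - 29296) + (-22834/(-9174) - 40002/(-44903))) = 1/(((-32706 - 33765) - 29296) + (-22834/(-9174) - 40002/(-44903))) = 1/((-66471 - 29296) + (-22834*(-1/9174) - 40002*(-1/44903))) = 1/(-95767 + (11417/4587 + 40002/44903)) = 1/(-95767 + 696146725/205970061) = 1/(-19724438685062/205970061) = -205970061/19724438685062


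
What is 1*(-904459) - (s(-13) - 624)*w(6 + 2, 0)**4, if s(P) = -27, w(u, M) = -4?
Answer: -737803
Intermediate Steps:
1*(-904459) - (s(-13) - 624)*w(6 + 2, 0)**4 = 1*(-904459) - (-27 - 624)*(-4)**4 = -904459 - (-651)*256 = -904459 - 1*(-166656) = -904459 + 166656 = -737803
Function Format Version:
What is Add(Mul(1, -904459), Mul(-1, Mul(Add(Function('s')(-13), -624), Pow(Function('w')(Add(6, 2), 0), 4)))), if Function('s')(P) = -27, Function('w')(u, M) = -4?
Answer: -737803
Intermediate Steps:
Add(Mul(1, -904459), Mul(-1, Mul(Add(Function('s')(-13), -624), Pow(Function('w')(Add(6, 2), 0), 4)))) = Add(Mul(1, -904459), Mul(-1, Mul(Add(-27, -624), Pow(-4, 4)))) = Add(-904459, Mul(-1, Mul(-651, 256))) = Add(-904459, Mul(-1, -166656)) = Add(-904459, 166656) = -737803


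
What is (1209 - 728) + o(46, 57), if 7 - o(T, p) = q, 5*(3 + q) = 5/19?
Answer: 9328/19 ≈ 490.95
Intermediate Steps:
q = -56/19 (q = -3 + (5/19)/5 = -3 + (5*(1/19))/5 = -3 + (⅕)*(5/19) = -3 + 1/19 = -56/19 ≈ -2.9474)
o(T, p) = 189/19 (o(T, p) = 7 - 1*(-56/19) = 7 + 56/19 = 189/19)
(1209 - 728) + o(46, 57) = (1209 - 728) + 189/19 = 481 + 189/19 = 9328/19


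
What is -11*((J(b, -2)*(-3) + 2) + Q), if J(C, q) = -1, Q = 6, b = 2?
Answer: -121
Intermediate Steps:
-11*((J(b, -2)*(-3) + 2) + Q) = -11*((-1*(-3) + 2) + 6) = -11*((3 + 2) + 6) = -11*(5 + 6) = -11*11 = -121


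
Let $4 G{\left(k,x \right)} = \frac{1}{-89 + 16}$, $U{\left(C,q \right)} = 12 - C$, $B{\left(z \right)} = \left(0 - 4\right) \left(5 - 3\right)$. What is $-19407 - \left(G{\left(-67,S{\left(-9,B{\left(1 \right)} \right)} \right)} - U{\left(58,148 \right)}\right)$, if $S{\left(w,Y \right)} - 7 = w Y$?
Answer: $- \frac{5680275}{292} \approx -19453.0$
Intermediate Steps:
$B{\left(z \right)} = -8$ ($B{\left(z \right)} = \left(-4\right) 2 = -8$)
$S{\left(w,Y \right)} = 7 + Y w$ ($S{\left(w,Y \right)} = 7 + w Y = 7 + Y w$)
$G{\left(k,x \right)} = - \frac{1}{292}$ ($G{\left(k,x \right)} = \frac{1}{4 \left(-89 + 16\right)} = \frac{1}{4 \left(-73\right)} = \frac{1}{4} \left(- \frac{1}{73}\right) = - \frac{1}{292}$)
$-19407 - \left(G{\left(-67,S{\left(-9,B{\left(1 \right)} \right)} \right)} - U{\left(58,148 \right)}\right) = -19407 - \left(- \frac{1}{292} - \left(12 - 58\right)\right) = -19407 - \left(- \frac{1}{292} - -46\right) = -19407 - \left(- \frac{1}{292} + 46\right) = -19407 - \frac{13431}{292} = - \frac{5680275}{292}$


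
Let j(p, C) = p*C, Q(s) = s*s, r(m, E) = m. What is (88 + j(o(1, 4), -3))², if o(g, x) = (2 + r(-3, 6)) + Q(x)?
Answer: 1849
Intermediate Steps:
Q(s) = s²
o(g, x) = -1 + x² (o(g, x) = (2 - 3) + x² = -1 + x²)
j(p, C) = C*p
(88 + j(o(1, 4), -3))² = (88 - 3*(-1 + 4²))² = (88 - 3*(-1 + 16))² = (88 - 3*15)² = (88 - 45)² = 43² = 1849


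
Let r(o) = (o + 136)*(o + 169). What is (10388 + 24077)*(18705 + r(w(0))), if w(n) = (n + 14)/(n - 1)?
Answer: 1296400975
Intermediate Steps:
w(n) = (14 + n)/(-1 + n)
r(o) = (136 + o)*(169 + o)
(10388 + 24077)*(18705 + r(w(0))) = (10388 + 24077)*(18705 + (22984 + ((14 + 0)/(-1 + 0))² + 305*((14 + 0)/(-1 + 0)))) = 34465*(18705 + (22984 + (14/(-1))² + 305*(14/(-1)))) = 34465*(18705 + (22984 + (-1*14)² + 305*(-1*14))) = 34465*(18705 + (22984 + (-14)² + 305*(-14))) = 34465*(18705 + (22984 + 196 - 4270)) = 34465*(18705 + 18910) = 34465*37615 = 1296400975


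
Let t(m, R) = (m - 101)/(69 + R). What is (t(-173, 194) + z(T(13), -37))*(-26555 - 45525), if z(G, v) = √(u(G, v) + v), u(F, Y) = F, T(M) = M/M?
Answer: 19749920/263 - 432480*I ≈ 75095.0 - 4.3248e+5*I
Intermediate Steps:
T(M) = 1
z(G, v) = √(G + v)
t(m, R) = (-101 + m)/(69 + R)
(t(-173, 194) + z(T(13), -37))*(-26555 - 45525) = ((-101 - 173)/(69 + 194) + √(1 - 37))*(-26555 - 45525) = (-274/263 + √(-36))*(-72080) = ((1/263)*(-274) + 6*I)*(-72080) = (-274/263 + 6*I)*(-72080) = 19749920/263 - 432480*I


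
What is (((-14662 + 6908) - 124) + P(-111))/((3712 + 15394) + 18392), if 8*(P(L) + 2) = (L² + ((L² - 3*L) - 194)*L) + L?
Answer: -716945/149992 ≈ -4.7799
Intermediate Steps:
P(L) = -2 + L/8 + L²/8 + L*(-194 + L² - 3*L)/8 (P(L) = -2 + ((L² + ((L² - 3*L) - 194)*L) + L)/8 = -2 + ((L² + (-194 + L² - 3*L)*L) + L)/8 = -2 + ((L² + L*(-194 + L² - 3*L)) + L)/8 = -2 + (L + L² + L*(-194 + L² - 3*L))/8 = -2 + (L/8 + L²/8 + L*(-194 + L² - 3*L)/8) = -2 + L/8 + L²/8 + L*(-194 + L² - 3*L)/8)
(((-14662 + 6908) - 124) + P(-111))/((3712 + 15394) + 18392) = (((-14662 + 6908) - 124) + (-2 - 193/8*(-111) - ¼*(-111)² + (⅛)*(-111)³))/((3712 + 15394) + 18392) = ((-7754 - 124) + (-2 + 21423/8 - ¼*12321 + (⅛)*(-1367631)))/(19106 + 18392) = (-7878 + (-2 + 21423/8 - 12321/4 - 1367631/8))/37498 = (-7878 - 685433/4)*(1/37498) = -716945/4*1/37498 = -716945/149992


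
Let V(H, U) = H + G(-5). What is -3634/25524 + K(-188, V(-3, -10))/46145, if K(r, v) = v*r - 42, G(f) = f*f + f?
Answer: -125168821/588902490 ≈ -0.21255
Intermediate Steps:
G(f) = f + f² (G(f) = f² + f = f + f²)
V(H, U) = 20 + H (V(H, U) = H - 5*(1 - 5) = H - 5*(-4) = H + 20 = 20 + H)
K(r, v) = -42 + r*v (K(r, v) = r*v - 42 = -42 + r*v)
-3634/25524 + K(-188, V(-3, -10))/46145 = -3634/25524 + (-42 - 188*(20 - 3))/46145 = -3634*1/25524 + (-42 - 188*17)*(1/46145) = -1817/12762 + (-42 - 3196)*(1/46145) = -1817/12762 - 3238*1/46145 = -1817/12762 - 3238/46145 = -125168821/588902490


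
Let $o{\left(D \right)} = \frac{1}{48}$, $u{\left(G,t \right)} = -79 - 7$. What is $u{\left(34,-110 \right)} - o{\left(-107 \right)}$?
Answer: $- \frac{4129}{48} \approx -86.021$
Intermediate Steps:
$u{\left(G,t \right)} = -86$ ($u{\left(G,t \right)} = -79 - 7 = -86$)
$o{\left(D \right)} = \frac{1}{48}$
$u{\left(34,-110 \right)} - o{\left(-107 \right)} = -86 - \frac{1}{48} = - \frac{4129}{48}$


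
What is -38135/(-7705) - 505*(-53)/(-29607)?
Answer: 184567724/45624387 ≈ 4.0454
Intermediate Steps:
-38135/(-7705) - 505*(-53)/(-29607) = -38135*(-1/7705) + 26765*(-1/29607) = 7627/1541 - 26765/29607 = 184567724/45624387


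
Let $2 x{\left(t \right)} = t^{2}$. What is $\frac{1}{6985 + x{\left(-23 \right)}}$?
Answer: $\frac{2}{14499} \approx 0.00013794$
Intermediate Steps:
$x{\left(t \right)} = \frac{t^{2}}{2}$
$\frac{1}{6985 + x{\left(-23 \right)}} = \frac{1}{6985 + \frac{\left(-23\right)^{2}}{2}} = \frac{1}{6985 + \frac{1}{2} \cdot 529} = \frac{1}{6985 + \frac{529}{2}} = \frac{1}{\frac{14499}{2}} = \frac{2}{14499}$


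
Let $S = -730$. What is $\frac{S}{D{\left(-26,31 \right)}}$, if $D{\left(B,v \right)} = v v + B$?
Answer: $- \frac{146}{187} \approx -0.78075$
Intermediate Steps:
$D{\left(B,v \right)} = B + v^{2}$ ($D{\left(B,v \right)} = v^{2} + B = B + v^{2}$)
$\frac{S}{D{\left(-26,31 \right)}} = - \frac{730}{-26 + 31^{2}} = - \frac{730}{-26 + 961} = - \frac{730}{935} = \left(-730\right) \frac{1}{935} = - \frac{146}{187}$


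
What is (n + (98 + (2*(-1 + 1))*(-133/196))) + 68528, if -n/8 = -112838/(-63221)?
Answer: 4337701642/63221 ≈ 68612.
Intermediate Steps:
n = -902704/63221 (n = -(-902704)/(-63221) = -(-902704)*(-1)/63221 = -8*112838/63221 = -902704/63221 ≈ -14.279)
(n + (98 + (2*(-1 + 1))*(-133/196))) + 68528 = (-902704/63221 + (98 + (2*(-1 + 1))*(-133/196))) + 68528 = (-902704/63221 + (98 + (2*0)*(-133*1/196))) + 68528 = (-902704/63221 + (98 + 0*(-19/28))) + 68528 = (-902704/63221 + (98 + 0)) + 68528 = (-902704/63221 + 98) + 68528 = 5292954/63221 + 68528 = 4337701642/63221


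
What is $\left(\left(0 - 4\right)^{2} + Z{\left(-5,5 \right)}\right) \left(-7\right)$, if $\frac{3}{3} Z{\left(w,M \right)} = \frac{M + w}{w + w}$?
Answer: $-112$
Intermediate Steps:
$Z{\left(w,M \right)} = \frac{M + w}{2 w}$ ($Z{\left(w,M \right)} = \frac{M + w}{w + w} = \frac{M + w}{2 w}$)
$\left(\left(0 - 4\right)^{2} + Z{\left(-5,5 \right)}\right) \left(-7\right) = \left(\left(0 - 4\right)^{2} + \frac{5 - 5}{2 \left(-5\right)}\right) \left(-7\right) = \left(\left(-4\right)^{2} + \frac{1}{2} \left(- \frac{1}{5}\right) 0\right) \left(-7\right) = \left(16 + 0\right) \left(-7\right) = 16 \left(-7\right) = -112$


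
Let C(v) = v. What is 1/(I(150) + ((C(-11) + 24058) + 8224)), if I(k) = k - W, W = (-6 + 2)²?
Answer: 1/32405 ≈ 3.0859e-5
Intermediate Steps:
W = 16 (W = (-4)² = 16)
I(k) = -16 + k (I(k) = k - 1*16 = k - 16 = -16 + k)
1/(I(150) + ((C(-11) + 24058) + 8224)) = 1/((-16 + 150) + ((-11 + 24058) + 8224)) = 1/(134 + (24047 + 8224)) = 1/(134 + 32271) = 1/32405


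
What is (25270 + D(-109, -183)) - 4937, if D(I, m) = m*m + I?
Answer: 53713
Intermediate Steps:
D(I, m) = I + m**2 (D(I, m) = m**2 + I = I + m**2)
(25270 + D(-109, -183)) - 4937 = (25270 + (-109 + (-183)**2)) - 4937 = (25270 + (-109 + 33489)) - 4937 = (25270 + 33380) - 4937 = 58650 - 4937 = 53713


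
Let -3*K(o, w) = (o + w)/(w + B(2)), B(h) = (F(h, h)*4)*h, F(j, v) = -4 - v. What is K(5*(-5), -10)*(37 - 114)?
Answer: 2695/174 ≈ 15.489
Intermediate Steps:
B(h) = h*(-16 - 4*h) (B(h) = ((-4 - h)*4)*h = (-16 - 4*h)*h = h*(-16 - 4*h))
K(o, w) = -(o + w)/(3*(-48 + w)) (K(o, w) = -(o + w)/(3*(w - 4*2*(4 + 2))) = -(o + w)/(3*(w - 4*2*6)) = -(o + w)/(3*(w - 48)) = -(o + w)/(3*(-48 + w)))
K(5*(-5), -10)*(37 - 114) = ((-5*(-5) - 1*(-10))/(3*(-48 - 10)))*(37 - 114) = ((⅓)*(-1*(-25) + 10)/(-58))*(-77) = ((⅓)*(-1/58)*(25 + 10))*(-77) = ((⅓)*(-1/58)*35)*(-77) = -35/174*(-77) = 2695/174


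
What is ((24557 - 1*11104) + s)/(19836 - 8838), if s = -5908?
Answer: 2515/3666 ≈ 0.68603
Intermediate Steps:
((24557 - 1*11104) + s)/(19836 - 8838) = ((24557 - 1*11104) - 5908)/(19836 - 8838) = ((24557 - 11104) - 5908)/10998 = (13453 - 5908)*(1/10998) = 7545*(1/10998) = 2515/3666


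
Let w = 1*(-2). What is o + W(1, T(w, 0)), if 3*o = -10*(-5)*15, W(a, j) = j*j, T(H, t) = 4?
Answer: 266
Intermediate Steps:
w = -2
W(a, j) = j²
o = 250 (o = (-10*(-5)*15)/3 = (50*15)/3 = (⅓)*750 = 250)
o + W(1, T(w, 0)) = 250 + 4² = 250 + 16 = 266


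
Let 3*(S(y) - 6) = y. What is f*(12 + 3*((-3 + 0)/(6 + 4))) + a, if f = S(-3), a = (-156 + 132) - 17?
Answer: 29/2 ≈ 14.500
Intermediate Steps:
a = -41 (a = -24 - 17 = -41)
S(y) = 6 + y/3
f = 5 (f = 6 + (⅓)*(-3) = 6 - 1 = 5)
f*(12 + 3*((-3 + 0)/(6 + 4))) + a = 5*(12 + 3*((-3 + 0)/(6 + 4))) - 41 = 5*(12 + 3*(-3/10)) - 41 = 5*(12 - 9/10) - 41 = 5*(111/10) - 41 = 111/2 - 41 = 29/2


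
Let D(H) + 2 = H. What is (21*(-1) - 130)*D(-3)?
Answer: 755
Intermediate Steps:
D(H) = -2 + H
(21*(-1) - 130)*D(-3) = (21*(-1) - 130)*(-2 - 3) = (-21 - 130)*(-5) = -151*(-5) = 755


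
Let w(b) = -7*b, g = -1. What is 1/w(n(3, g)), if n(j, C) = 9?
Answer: -1/63 ≈ -0.015873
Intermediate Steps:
1/w(n(3, g)) = 1/(-7*9) = 1/(-63) = -1/63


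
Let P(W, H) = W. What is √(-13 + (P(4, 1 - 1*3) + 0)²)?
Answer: √3 ≈ 1.7320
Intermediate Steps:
√(-13 + (P(4, 1 - 1*3) + 0)²) = √(-13 + (4 + 0)²) = √(-13 + 4²) = √(-13 + 16) = √3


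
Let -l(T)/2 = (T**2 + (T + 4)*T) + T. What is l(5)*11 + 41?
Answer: -1609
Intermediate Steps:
l(T) = -2*T - 2*T**2 - 2*T*(4 + T) (l(T) = -2*((T**2 + (T + 4)*T) + T) = -2*((T**2 + (4 + T)*T) + T) = -2*((T**2 + T*(4 + T)) + T) = -2*(T + T**2 + T*(4 + T)) = -2*T - 2*T**2 - 2*T*(4 + T))
l(5)*11 + 41 = -2*5*(5 + 2*5)*11 + 41 = -2*5*(5 + 10)*11 + 41 = -2*5*15*11 + 41 = -150*11 + 41 = -1650 + 41 = -1609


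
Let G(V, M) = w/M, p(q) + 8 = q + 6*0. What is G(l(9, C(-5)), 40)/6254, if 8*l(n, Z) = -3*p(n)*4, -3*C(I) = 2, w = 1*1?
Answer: 1/250160 ≈ 3.9974e-6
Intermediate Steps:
w = 1
p(q) = -8 + q (p(q) = -8 + (q + 6*0) = -8 + (q + 0) = -8 + q)
C(I) = -⅔ (C(I) = -⅓*2 = -⅔)
l(n, Z) = 12 - 3*n/2 (l(n, Z) = (-3*(-8 + n)*4)/8 = ((24 - 3*n)*4)/8 = (96 - 12*n)/8 = 12 - 3*n/2)
G(V, M) = 1/M
G(l(9, C(-5)), 40)/6254 = 1/(40*6254) = (1/40)*(1/6254) = 1/250160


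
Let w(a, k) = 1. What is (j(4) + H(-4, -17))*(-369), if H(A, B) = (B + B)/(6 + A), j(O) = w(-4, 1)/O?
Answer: 24723/4 ≈ 6180.8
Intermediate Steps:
j(O) = 1/O
H(A, B) = 2*B/(6 + A) (H(A, B) = (2*B)/(6 + A) = 2*B/(6 + A))
(j(4) + H(-4, -17))*(-369) = (1/4 + 2*(-17)/(6 - 4))*(-369) = (¼ + 2*(-17)/2)*(-369) = (¼ + 2*(-17)*(½))*(-369) = (¼ - 17)*(-369) = -67/4*(-369) = 24723/4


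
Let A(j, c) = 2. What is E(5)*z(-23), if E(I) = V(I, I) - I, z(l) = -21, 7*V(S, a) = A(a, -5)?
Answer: 99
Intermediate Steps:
V(S, a) = 2/7 (V(S, a) = (⅐)*2 = 2/7)
E(I) = 2/7 - I
E(5)*z(-23) = (2/7 - 1*5)*(-21) = (2/7 - 5)*(-21) = -33/7*(-21) = 99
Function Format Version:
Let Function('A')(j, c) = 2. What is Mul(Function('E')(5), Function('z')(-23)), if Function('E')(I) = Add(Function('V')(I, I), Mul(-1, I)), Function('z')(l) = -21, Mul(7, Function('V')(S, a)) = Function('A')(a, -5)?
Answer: 99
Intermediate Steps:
Function('V')(S, a) = Rational(2, 7) (Function('V')(S, a) = Mul(Rational(1, 7), 2) = Rational(2, 7))
Function('E')(I) = Add(Rational(2, 7), Mul(-1, I))
Mul(Function('E')(5), Function('z')(-23)) = Mul(Add(Rational(2, 7), Mul(-1, 5)), -21) = Mul(Add(Rational(2, 7), -5), -21) = Mul(Rational(-33, 7), -21) = 99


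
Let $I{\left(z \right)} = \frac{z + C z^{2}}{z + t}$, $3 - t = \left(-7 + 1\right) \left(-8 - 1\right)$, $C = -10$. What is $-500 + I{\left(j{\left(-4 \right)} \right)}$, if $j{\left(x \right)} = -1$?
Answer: $- \frac{25989}{52} \approx -499.79$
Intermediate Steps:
$t = -51$ ($t = 3 - \left(-7 + 1\right) \left(-8 - 1\right) = 3 - \left(-6\right) \left(-9\right) = 3 - 54 = -51$)
$I{\left(z \right)} = \frac{z - 10 z^{2}}{-51 + z}$ ($I{\left(z \right)} = \frac{z - 10 z^{2}}{z - 51} = \frac{z - 10 z^{2}}{-51 + z}$)
$-500 + I{\left(j{\left(-4 \right)} \right)} = -500 - \frac{1 - -10}{-51 - 1} = -500 - \frac{1 + 10}{-52} = -500 - \left(- \frac{1}{52}\right) 11 = -500 + \frac{11}{52} = - \frac{25989}{52}$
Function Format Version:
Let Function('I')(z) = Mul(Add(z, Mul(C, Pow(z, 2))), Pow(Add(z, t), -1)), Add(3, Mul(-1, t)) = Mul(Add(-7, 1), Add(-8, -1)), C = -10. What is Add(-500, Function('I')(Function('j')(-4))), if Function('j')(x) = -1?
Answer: Rational(-25989, 52) ≈ -499.79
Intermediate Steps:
t = -51 (t = Add(3, Mul(-1, Mul(Add(-7, 1), Add(-8, -1)))) = Add(3, Mul(-1, Mul(-6, -9))) = Add(3, Mul(-1, 54)) = Add(3, -54) = -51)
Function('I')(z) = Mul(Pow(Add(-51, z), -1), Add(z, Mul(-10, Pow(z, 2)))) (Function('I')(z) = Mul(Add(z, Mul(-10, Pow(z, 2))), Pow(Add(z, -51), -1)) = Mul(Add(z, Mul(-10, Pow(z, 2))), Pow(Add(-51, z), -1)) = Mul(Pow(Add(-51, z), -1), Add(z, Mul(-10, Pow(z, 2)))))
Add(-500, Function('I')(Function('j')(-4))) = Add(-500, Mul(-1, Pow(Add(-51, -1), -1), Add(1, Mul(-10, -1)))) = Add(-500, Mul(-1, Pow(-52, -1), Add(1, 10))) = Add(-500, Mul(-1, Rational(-1, 52), 11)) = Add(-500, Rational(11, 52)) = Rational(-25989, 52)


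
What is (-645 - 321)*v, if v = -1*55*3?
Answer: 159390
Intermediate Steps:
v = -165 (v = -55*3 = -165)
(-645 - 321)*v = (-645 - 321)*(-165) = -966*(-165) = 159390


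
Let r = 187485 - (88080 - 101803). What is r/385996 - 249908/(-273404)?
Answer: 9467160025/6595803149 ≈ 1.4353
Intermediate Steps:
r = 201208 (r = 187485 - 1*(-13723) = 187485 + 13723 = 201208)
r/385996 - 249908/(-273404) = 201208/385996 - 249908/(-273404) = 201208*(1/385996) - 249908*(-1/273404) = 50302/96499 + 62477/68351 = 9467160025/6595803149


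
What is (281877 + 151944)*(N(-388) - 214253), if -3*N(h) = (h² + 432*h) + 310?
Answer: -90523548179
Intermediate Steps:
N(h) = -310/3 - 144*h - h²/3 (N(h) = -((h² + 432*h) + 310)/3 = -(310 + h² + 432*h)/3 = -310/3 - 144*h - h²/3)
(281877 + 151944)*(N(-388) - 214253) = (281877 + 151944)*((-310/3 - 144*(-388) - ⅓*(-388)²) - 214253) = 433821*((-310/3 + 55872 - ⅓*150544) - 214253) = 433821*((-310/3 + 55872 - 150544/3) - 214253) = 433821*(16762/3 - 214253) = 433821*(-625997/3) = -90523548179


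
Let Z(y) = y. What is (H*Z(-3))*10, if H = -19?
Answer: 570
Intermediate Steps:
(H*Z(-3))*10 = -19*(-3)*10 = 57*10 = 570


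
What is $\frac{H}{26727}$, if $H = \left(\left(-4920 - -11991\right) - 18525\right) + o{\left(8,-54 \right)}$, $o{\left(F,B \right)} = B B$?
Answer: $- \frac{2846}{8909} \approx -0.31945$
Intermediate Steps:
$o{\left(F,B \right)} = B^{2}$
$H = -8538$ ($H = \left(\left(-4920 - -11991\right) - 18525\right) + \left(-54\right)^{2} = \left(\left(-4920 + 11991\right) - 18525\right) + 2916 = \left(7071 - 18525\right) + 2916 = -11454 + 2916 = -8538$)
$\frac{H}{26727} = - \frac{8538}{26727} = \left(-8538\right) \frac{1}{26727} = - \frac{2846}{8909}$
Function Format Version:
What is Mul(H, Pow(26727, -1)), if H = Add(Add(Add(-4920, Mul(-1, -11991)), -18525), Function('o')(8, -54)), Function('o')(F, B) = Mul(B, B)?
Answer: Rational(-2846, 8909) ≈ -0.31945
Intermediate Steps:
Function('o')(F, B) = Pow(B, 2)
H = -8538 (H = Add(Add(Add(-4920, Mul(-1, -11991)), -18525), Pow(-54, 2)) = Add(Add(Add(-4920, 11991), -18525), 2916) = Add(Add(7071, -18525), 2916) = Add(-11454, 2916) = -8538)
Mul(H, Pow(26727, -1)) = Mul(-8538, Pow(26727, -1)) = Mul(-8538, Rational(1, 26727)) = Rational(-2846, 8909)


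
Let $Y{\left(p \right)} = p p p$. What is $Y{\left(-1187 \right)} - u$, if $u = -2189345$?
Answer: $-1670256858$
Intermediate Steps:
$Y{\left(p \right)} = p^{3}$ ($Y{\left(p \right)} = p^{2} p = p^{3}$)
$Y{\left(-1187 \right)} - u = \left(-1187\right)^{3} - -2189345 = -1672446203 + 2189345 = -1670256858$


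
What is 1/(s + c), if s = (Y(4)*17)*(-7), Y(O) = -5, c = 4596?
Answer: 1/5191 ≈ 0.00019264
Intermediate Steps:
s = 595 (s = -5*17*(-7) = -85*(-7) = 595)
1/(s + c) = 1/(595 + 4596) = 1/5191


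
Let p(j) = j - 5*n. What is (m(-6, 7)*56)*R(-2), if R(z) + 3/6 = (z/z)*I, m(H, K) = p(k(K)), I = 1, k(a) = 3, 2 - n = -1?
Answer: -336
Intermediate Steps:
n = 3 (n = 2 - 1*(-1) = 2 + 1 = 3)
p(j) = -15 + j (p(j) = j - 5*3 = j - 15 = -15 + j)
m(H, K) = -12 (m(H, K) = -15 + 3 = -12)
R(z) = 1/2 (R(z) = -1/2 + (z/z)*1 = -1/2 + 1*1 = -1/2 + 1 = 1/2)
(m(-6, 7)*56)*R(-2) = -12*56*(1/2) = -672*1/2 = -336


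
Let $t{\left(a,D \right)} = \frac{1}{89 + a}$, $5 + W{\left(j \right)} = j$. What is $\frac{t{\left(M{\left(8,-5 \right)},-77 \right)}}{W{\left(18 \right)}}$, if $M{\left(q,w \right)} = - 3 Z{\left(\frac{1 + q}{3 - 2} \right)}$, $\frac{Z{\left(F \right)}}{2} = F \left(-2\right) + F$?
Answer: $\frac{1}{1859} \approx 0.00053792$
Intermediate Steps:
$W{\left(j \right)} = -5 + j$
$Z{\left(F \right)} = - 2 F$ ($Z{\left(F \right)} = 2 \left(F \left(-2\right) + F\right) = 2 \left(- 2 F + F\right) = 2 \left(- F\right) = - 2 F$)
$M{\left(q,w \right)} = 6 + 6 q$ ($M{\left(q,w \right)} = - 3 \left(- 2 \frac{1 + q}{3 - 2}\right) = - 3 \left(- 2 \frac{1 + q}{1}\right) = - 3 \left(- 2 \left(1 + q\right) 1\right) = - 3 \left(- 2 \left(1 + q\right)\right) = - 3 \left(-2 - 2 q\right) = 6 + 6 q$)
$\frac{t{\left(M{\left(8,-5 \right)},-77 \right)}}{W{\left(18 \right)}} = \frac{1}{\left(89 + \left(6 + 6 \cdot 8\right)\right) \left(-5 + 18\right)} = \frac{1}{\left(89 + \left(6 + 48\right)\right) 13} = \frac{1}{89 + 54} \cdot \frac{1}{13} = \frac{1}{143} \cdot \frac{1}{13} = \frac{1}{1859}$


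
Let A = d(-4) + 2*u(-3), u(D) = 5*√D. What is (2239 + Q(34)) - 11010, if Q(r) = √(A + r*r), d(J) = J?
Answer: -8771 + √(1152 + 10*I*√3) ≈ -8737.1 + 0.25515*I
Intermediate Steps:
A = -4 + 10*I*√3 (A = -4 + 2*(5*√(-3)) = -4 + 2*(5*(I*√3)) = -4 + 2*(5*I*√3) = -4 + 10*I*√3 ≈ -4.0 + 17.32*I)
Q(r) = √(-4 + r² + 10*I*√3) (Q(r) = √((-4 + 10*I*√3) + r*r) = √((-4 + 10*I*√3) + r²) = √(-4 + r² + 10*I*√3))
(2239 + Q(34)) - 11010 = (2239 + √(-4 + 34² + 10*I*√3)) - 11010 = (2239 + √(-4 + 1156 + 10*I*√3)) - 11010 = (2239 + √(1152 + 10*I*√3)) - 11010 = -8771 + √(1152 + 10*I*√3)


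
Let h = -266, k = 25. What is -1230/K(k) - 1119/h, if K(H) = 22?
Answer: -151281/2926 ≈ -51.702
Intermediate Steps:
-1230/K(k) - 1119/h = -1230/22 - 1119/(-266) = -1230*1/22 - 1119*(-1/266) = -615/11 + 1119/266 = -151281/2926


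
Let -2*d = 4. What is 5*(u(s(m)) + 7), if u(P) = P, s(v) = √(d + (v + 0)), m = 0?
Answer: 35 + 5*I*√2 ≈ 35.0 + 7.0711*I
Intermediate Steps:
d = -2 (d = -½*4 = -2)
s(v) = √(-2 + v) (s(v) = √(-2 + (v + 0)) = √(-2 + v))
5*(u(s(m)) + 7) = 5*(√(-2 + 0) + 7) = 5*(√(-2) + 7) = 5*(I*√2 + 7) = 5*(7 + I*√2) = 35 + 5*I*√2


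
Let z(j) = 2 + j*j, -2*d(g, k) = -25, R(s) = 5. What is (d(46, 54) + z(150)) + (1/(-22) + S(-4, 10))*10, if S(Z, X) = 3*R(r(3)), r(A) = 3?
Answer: 498609/22 ≈ 22664.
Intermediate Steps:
S(Z, X) = 15 (S(Z, X) = 3*5 = 15)
d(g, k) = 25/2 (d(g, k) = -1/2*(-25) = 25/2)
z(j) = 2 + j**2
(d(46, 54) + z(150)) + (1/(-22) + S(-4, 10))*10 = (25/2 + (2 + 150**2)) + (1/(-22) + 15)*10 = (25/2 + (2 + 22500)) + (-1/22 + 15)*10 = (25/2 + 22502) + (329/22)*10 = 45029/2 + 1645/11 = 498609/22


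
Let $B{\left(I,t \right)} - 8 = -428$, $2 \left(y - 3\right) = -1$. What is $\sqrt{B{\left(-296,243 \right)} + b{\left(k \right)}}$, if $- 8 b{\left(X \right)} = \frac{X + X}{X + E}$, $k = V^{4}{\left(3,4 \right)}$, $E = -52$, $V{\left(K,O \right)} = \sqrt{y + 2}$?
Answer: $\frac{i \sqrt{27086433}}{254} \approx 20.49 i$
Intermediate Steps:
$y = \frac{5}{2}$ ($y = 3 + \frac{1}{2} \left(-1\right) = 3 - \frac{1}{2} = \frac{5}{2} \approx 2.5$)
$B{\left(I,t \right)} = -420$ ($B{\left(I,t \right)} = 8 - 428 = -420$)
$V{\left(K,O \right)} = \frac{3 \sqrt{2}}{2}$ ($V{\left(K,O \right)} = \sqrt{\frac{5}{2} + 2} = \sqrt{\frac{9}{2}} = \frac{3 \sqrt{2}}{2}$)
$k = \frac{81}{4}$ ($k = \left(\frac{3 \sqrt{2}}{2}\right)^{4} = \frac{81}{4} \approx 20.25$)
$b{\left(X \right)} = - \frac{X}{4 \left(-52 + X\right)}$ ($b{\left(X \right)} = - \frac{\left(X + X\right) \frac{1}{X - 52}}{8} = - \frac{2 X \frac{1}{-52 + X}}{8} = - \frac{X}{4 \left(-52 + X\right)}$)
$\sqrt{B{\left(-296,243 \right)} + b{\left(k \right)}} = \sqrt{-420 - \frac{81}{4 \left(-208 + 4 \cdot \frac{81}{4}\right)}} = \sqrt{-420 - \frac{81}{4 \left(-208 + 81\right)}} = \sqrt{-420 - \frac{81}{4 \left(-127\right)}} = \sqrt{-420 - \frac{81}{4} \left(- \frac{1}{127}\right)} = \sqrt{-420 + \frac{81}{508}} = \sqrt{- \frac{213279}{508}} = \frac{i \sqrt{27086433}}{254}$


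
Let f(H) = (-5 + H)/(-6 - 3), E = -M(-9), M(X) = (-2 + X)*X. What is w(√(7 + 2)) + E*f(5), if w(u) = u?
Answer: 3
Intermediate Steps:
M(X) = X*(-2 + X)
E = -99 (E = -(-9)*(-2 - 9) = -(-9)*(-11) = -1*99 = -99)
f(H) = 5/9 - H/9 (f(H) = (-5 + H)/(-9) = (-5 + H)*(-⅑) = 5/9 - H/9)
w(√(7 + 2)) + E*f(5) = √(7 + 2) - 99*(5/9 - ⅑*5) = √9 - 99*(5/9 - 5/9) = 3 - 99*0 = 3 + 0 = 3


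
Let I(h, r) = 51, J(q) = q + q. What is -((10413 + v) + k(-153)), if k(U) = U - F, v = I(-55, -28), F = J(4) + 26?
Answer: -10277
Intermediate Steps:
J(q) = 2*q
F = 34 (F = 2*4 + 26 = 8 + 26 = 34)
v = 51
k(U) = -34 + U (k(U) = U - 1*34 = U - 34 = -34 + U)
-((10413 + v) + k(-153)) = -((10413 + 51) + (-34 - 153)) = -(10464 - 187) = -1*10277 = -10277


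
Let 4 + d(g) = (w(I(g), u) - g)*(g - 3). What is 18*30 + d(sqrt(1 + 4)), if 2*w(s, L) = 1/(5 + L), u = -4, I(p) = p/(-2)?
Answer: 1059/2 + 7*sqrt(5)/2 ≈ 537.33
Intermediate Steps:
I(p) = -p/2 (I(p) = p*(-1/2) = -p/2)
w(s, L) = 1/(2*(5 + L))
d(g) = -4 + (1/2 - g)*(-3 + g) (d(g) = -4 + (1/(2*(5 - 4)) - g)*(g - 3) = -4 + ((1/2)/1 - g)*(-3 + g) = -4 + ((1/2)*1 - g)*(-3 + g) = -4 + (1/2 - g)*(-3 + g))
18*30 + d(sqrt(1 + 4)) = 18*30 + (-11/2 - (sqrt(1 + 4))**2 + 7*sqrt(1 + 4)/2) = 540 + (-11/2 - (sqrt(5))**2 + 7*sqrt(5)/2) = 540 + (-11/2 - 1*5 + 7*sqrt(5)/2) = 540 + (-11/2 - 5 + 7*sqrt(5)/2) = 540 + (-21/2 + 7*sqrt(5)/2) = 1059/2 + 7*sqrt(5)/2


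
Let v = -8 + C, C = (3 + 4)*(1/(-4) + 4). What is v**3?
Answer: 389017/64 ≈ 6078.4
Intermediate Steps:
C = 105/4 (C = 7*(-1/4 + 4) = 7*(15/4) = 105/4 ≈ 26.250)
v = 73/4 (v = -8 + 105/4 = 73/4 ≈ 18.250)
v**3 = (73/4)**3 = 389017/64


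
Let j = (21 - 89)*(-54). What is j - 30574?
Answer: -26902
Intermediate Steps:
j = 3672 (j = -68*(-54) = 3672)
j - 30574 = 3672 - 30574 = -26902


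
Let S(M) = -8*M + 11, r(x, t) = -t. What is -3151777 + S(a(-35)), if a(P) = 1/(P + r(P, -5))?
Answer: -47276486/15 ≈ -3.1518e+6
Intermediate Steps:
a(P) = 1/(5 + P) (a(P) = 1/(P - 1*(-5)) = 1/(P + 5) = 1/(5 + P))
S(M) = 11 - 8*M
-3151777 + S(a(-35)) = -3151777 + (11 - 8/(5 - 35)) = -3151777 + (11 - 8/(-30)) = -3151777 + (11 - 8*(-1/30)) = -3151777 + (11 + 4/15) = -3151777 + 169/15 = -47276486/15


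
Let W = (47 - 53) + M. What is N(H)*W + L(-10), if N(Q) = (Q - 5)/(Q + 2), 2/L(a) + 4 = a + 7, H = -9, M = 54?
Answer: 670/7 ≈ 95.714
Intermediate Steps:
L(a) = 2/(3 + a) (L(a) = 2/(-4 + (a + 7)) = 2/(-4 + (7 + a)) = 2/(3 + a))
N(Q) = (-5 + Q)/(2 + Q)
W = 48 (W = (47 - 53) + 54 = -6 + 54 = 48)
N(H)*W + L(-10) = ((-5 - 9)/(2 - 9))*48 + 2/(3 - 10) = (-14/(-7))*48 + 2/(-7) = -1/7*(-14)*48 + 2*(-1/7) = 2*48 - 2/7 = 96 - 2/7 = 670/7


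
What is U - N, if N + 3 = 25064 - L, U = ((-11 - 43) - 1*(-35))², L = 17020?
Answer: -7680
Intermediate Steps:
U = 361 (U = (-54 + 35)² = (-19)² = 361)
N = 8041 (N = -3 + (25064 - 1*17020) = -3 + (25064 - 17020) = -3 + 8044 = 8041)
U - N = 361 - 1*8041 = 361 - 8041 = -7680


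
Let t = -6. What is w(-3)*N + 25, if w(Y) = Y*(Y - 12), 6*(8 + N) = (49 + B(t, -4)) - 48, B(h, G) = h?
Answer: -745/2 ≈ -372.50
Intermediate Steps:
N = -53/6 (N = -8 + ((49 - 6) - 48)/6 = -8 + (43 - 48)/6 = -8 + (⅙)*(-5) = -8 - ⅚ = -53/6 ≈ -8.8333)
w(Y) = Y*(-12 + Y)
w(-3)*N + 25 = -3*(-12 - 3)*(-53/6) + 25 = -3*(-15)*(-53/6) + 25 = 45*(-53/6) + 25 = -795/2 + 25 = -745/2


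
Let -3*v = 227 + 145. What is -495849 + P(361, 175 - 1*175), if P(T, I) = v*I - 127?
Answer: -495976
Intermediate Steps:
v = -124 (v = -(227 + 145)/3 = -⅓*372 = -124)
P(T, I) = -127 - 124*I (P(T, I) = -124*I - 127 = -127 - 124*I)
-495849 + P(361, 175 - 1*175) = -495849 + (-127 - 124*(175 - 1*175)) = -495849 + (-127 - 124*(175 - 175)) = -495849 + (-127 - 124*0) = -495849 + (-127 + 0) = -495849 - 127 = -495976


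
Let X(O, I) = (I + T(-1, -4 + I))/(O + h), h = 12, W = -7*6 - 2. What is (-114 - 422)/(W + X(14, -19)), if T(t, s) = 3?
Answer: 1742/145 ≈ 12.014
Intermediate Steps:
W = -44 (W = -42 - 2 = -44)
X(O, I) = (3 + I)/(12 + O) (X(O, I) = (I + 3)/(O + 12) = (3 + I)/(12 + O))
(-114 - 422)/(W + X(14, -19)) = (-114 - 422)/(-44 + (3 - 19)/(12 + 14)) = -536/(-44 - 16/26) = -536/(-44 + (1/26)*(-16)) = -536/(-44 - 8/13) = -536/(-580/13) = -536*(-13/580) = 1742/145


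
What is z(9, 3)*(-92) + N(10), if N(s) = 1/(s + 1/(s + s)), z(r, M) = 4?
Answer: -73948/201 ≈ -367.90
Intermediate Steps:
N(s) = 1/(s + 1/(2*s))
z(9, 3)*(-92) + N(10) = 4*(-92) + 2*10/(1 + 2*10**2) = -368 + 2*10/(1 + 2*100) = -368 + 2*10/(1 + 200) = -368 + 2*10/201 = -368 + 2*10*(1/201) = -368 + 20/201 = -73948/201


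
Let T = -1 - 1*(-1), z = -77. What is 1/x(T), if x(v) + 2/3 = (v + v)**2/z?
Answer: -3/2 ≈ -1.5000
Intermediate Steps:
T = 0 (T = -1 + 1 = 0)
x(v) = -2/3 - 4*v**2/77 (x(v) = -2/3 + (v + v)**2/(-77) = -2/3 + (2*v)**2*(-1/77) = -2/3 + (4*v**2)*(-1/77) = -2/3 - 4*v**2/77)
1/x(T) = 1/(-2/3 - 4/77*0**2) = 1/(-2/3 - 4/77*0) = 1/(-2/3 + 0) = 1/(-2/3) = -3/2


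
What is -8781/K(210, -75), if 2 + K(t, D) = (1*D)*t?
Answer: 8781/15752 ≈ 0.55745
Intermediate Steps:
K(t, D) = -2 + D*t (K(t, D) = -2 + (1*D)*t = -2 + D*t)
-8781/K(210, -75) = -8781/(-2 - 75*210) = -8781/(-2 - 15750) = -8781/(-15752) = -8781*(-1/15752) = 8781/15752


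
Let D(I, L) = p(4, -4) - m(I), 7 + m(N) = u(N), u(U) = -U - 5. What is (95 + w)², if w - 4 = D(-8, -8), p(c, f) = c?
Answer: 11449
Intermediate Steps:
u(U) = -5 - U
m(N) = -12 - N (m(N) = -7 + (-5 - N) = -12 - N)
D(I, L) = 16 + I (D(I, L) = 4 - (-12 - I) = 4 + (12 + I) = 16 + I)
w = 12 (w = 4 + (16 - 8) = 4 + 8 = 12)
(95 + w)² = (95 + 12)² = 107² = 11449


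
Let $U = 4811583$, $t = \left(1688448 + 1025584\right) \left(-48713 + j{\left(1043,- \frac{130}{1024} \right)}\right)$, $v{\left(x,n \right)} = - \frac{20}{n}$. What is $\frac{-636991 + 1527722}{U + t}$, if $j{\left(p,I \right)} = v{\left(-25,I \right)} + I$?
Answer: $- \frac{370544096}{54819069494591} \approx -6.7594 \cdot 10^{-6}$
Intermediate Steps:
$j{\left(p,I \right)} = I - \frac{20}{I}$ ($j{\left(p,I \right)} = - \frac{20}{I} + I = I - \frac{20}{I}$)
$t = - \frac{54821071113119}{416}$ ($t = \left(1688448 + 1025584\right) \left(-48713 - \left(- \frac{2048}{13} + \frac{65}{512}\right)\right) = 2714032 \left(-48713 - \left(\frac{65}{512} + \frac{20}{\left(-130\right) \frac{1}{1024}}\right)\right) = 2714032 \left(-48713 - \left(\frac{65}{512} + \frac{20}{- \frac{65}{512}}\right)\right) = 2714032 \left(-48713 - - \frac{1047731}{6656}\right) = 2714032 \left(-48713 + \left(- \frac{65}{512} + \frac{2048}{13}\right)\right) = 2714032 \left(-48713 + \frac{1047731}{6656}\right) = 2714032 \left(- \frac{323185997}{6656}\right) = - \frac{54821071113119}{416} \approx -1.3178 \cdot 10^{11}$)
$\frac{-636991 + 1527722}{U + t} = \frac{-636991 + 1527722}{4811583 - \frac{54821071113119}{416}} = \frac{890731}{- \frac{54819069494591}{416}} = 890731 \left(- \frac{416}{54819069494591}\right) = - \frac{370544096}{54819069494591}$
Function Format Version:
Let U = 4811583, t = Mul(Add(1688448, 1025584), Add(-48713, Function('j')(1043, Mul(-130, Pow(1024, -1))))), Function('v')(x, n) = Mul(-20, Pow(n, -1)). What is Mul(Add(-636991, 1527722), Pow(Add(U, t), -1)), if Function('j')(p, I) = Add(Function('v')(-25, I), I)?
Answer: Rational(-370544096, 54819069494591) ≈ -6.7594e-6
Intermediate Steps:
Function('j')(p, I) = Add(I, Mul(-20, Pow(I, -1))) (Function('j')(p, I) = Add(Mul(-20, Pow(I, -1)), I) = Add(I, Mul(-20, Pow(I, -1))))
t = Rational(-54821071113119, 416) (t = Mul(Add(1688448, 1025584), Add(-48713, Add(Mul(-130, Pow(1024, -1)), Mul(-20, Pow(Mul(-130, Pow(1024, -1)), -1))))) = Mul(2714032, Add(-48713, Add(Mul(-130, Rational(1, 1024)), Mul(-20, Pow(Mul(-130, Rational(1, 1024)), -1))))) = Mul(2714032, Add(-48713, Add(Rational(-65, 512), Mul(-20, Pow(Rational(-65, 512), -1))))) = Mul(2714032, Add(-48713, Add(Rational(-65, 512), Mul(-20, Rational(-512, 65))))) = Mul(2714032, Add(-48713, Add(Rational(-65, 512), Rational(2048, 13)))) = Mul(2714032, Add(-48713, Rational(1047731, 6656))) = Mul(2714032, Rational(-323185997, 6656)) = Rational(-54821071113119, 416) ≈ -1.3178e+11)
Mul(Add(-636991, 1527722), Pow(Add(U, t), -1)) = Mul(Add(-636991, 1527722), Pow(Add(4811583, Rational(-54821071113119, 416)), -1)) = Mul(890731, Pow(Rational(-54819069494591, 416), -1)) = Mul(890731, Rational(-416, 54819069494591)) = Rational(-370544096, 54819069494591)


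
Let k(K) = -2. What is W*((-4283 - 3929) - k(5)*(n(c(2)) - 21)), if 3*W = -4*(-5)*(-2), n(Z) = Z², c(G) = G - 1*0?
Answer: 329840/3 ≈ 1.0995e+5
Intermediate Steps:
c(G) = G (c(G) = G + 0 = G)
W = -40/3 (W = (-4*(-5)*(-2))/3 = (20*(-2))/3 = (⅓)*(-40) = -40/3 ≈ -13.333)
W*((-4283 - 3929) - k(5)*(n(c(2)) - 21)) = -40*((-4283 - 3929) - (-2)*(2² - 21))/3 = -40*(-8212 - (-2)*(4 - 21))/3 = -40*(-8212 - (-2)*(-17))/3 = -40*(-8212 - 1*34)/3 = -40*(-8212 - 34)/3 = -40/3*(-8246) = 329840/3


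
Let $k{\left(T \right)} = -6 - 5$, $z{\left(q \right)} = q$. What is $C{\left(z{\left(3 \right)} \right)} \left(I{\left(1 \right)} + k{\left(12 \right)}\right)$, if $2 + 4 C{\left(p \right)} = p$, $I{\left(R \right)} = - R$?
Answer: $-3$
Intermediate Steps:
$C{\left(p \right)} = - \frac{1}{2} + \frac{p}{4}$
$k{\left(T \right)} = -11$ ($k{\left(T \right)} = -6 - 5 = -11$)
$C{\left(z{\left(3 \right)} \right)} \left(I{\left(1 \right)} + k{\left(12 \right)}\right) = \left(- \frac{1}{2} + \frac{1}{4} \cdot 3\right) \left(\left(-1\right) 1 - 11\right) = \left(- \frac{1}{2} + \frac{3}{4}\right) \left(-1 - 11\right) = \frac{1}{4} \left(-12\right) = -3$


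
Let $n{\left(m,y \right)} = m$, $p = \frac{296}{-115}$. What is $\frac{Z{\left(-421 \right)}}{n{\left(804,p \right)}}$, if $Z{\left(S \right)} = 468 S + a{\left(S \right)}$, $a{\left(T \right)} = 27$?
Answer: $- \frac{65667}{268} \approx -245.03$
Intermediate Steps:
$p = - \frac{296}{115}$ ($p = 296 \left(- \frac{1}{115}\right) = - \frac{296}{115} \approx -2.5739$)
$Z{\left(S \right)} = 27 + 468 S$ ($Z{\left(S \right)} = 468 S + 27 = 27 + 468 S$)
$\frac{Z{\left(-421 \right)}}{n{\left(804,p \right)}} = \frac{27 + 468 \left(-421\right)}{804} = \left(27 - 197028\right) \frac{1}{804} = \left(-197001\right) \frac{1}{804} = - \frac{65667}{268}$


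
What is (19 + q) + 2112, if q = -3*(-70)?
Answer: 2341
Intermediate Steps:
q = 210
(19 + q) + 2112 = (19 + 210) + 2112 = 229 + 2112 = 2341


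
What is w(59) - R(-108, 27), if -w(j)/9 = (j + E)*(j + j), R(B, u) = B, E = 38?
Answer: -102906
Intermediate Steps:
w(j) = -18*j*(38 + j) (w(j) = -9*(j + 38)*(j + j) = -9*(38 + j)*2*j = -18*j*(38 + j))
w(59) - R(-108, 27) = -18*59*(38 + 59) - 1*(-108) = -18*59*97 + 108 = -103014 + 108 = -102906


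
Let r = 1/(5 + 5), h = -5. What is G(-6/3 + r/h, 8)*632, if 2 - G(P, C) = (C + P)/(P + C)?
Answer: 632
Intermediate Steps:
r = ⅒ (r = 1/10 = ⅒ ≈ 0.10000)
G(P, C) = 1 (G(P, C) = 2 - (C + P)/(P + C) = 2 - (C + P)/(C + P) = 2 - 1*1 = 2 - 1 = 1)
G(-6/3 + r/h, 8)*632 = 1*632 = 632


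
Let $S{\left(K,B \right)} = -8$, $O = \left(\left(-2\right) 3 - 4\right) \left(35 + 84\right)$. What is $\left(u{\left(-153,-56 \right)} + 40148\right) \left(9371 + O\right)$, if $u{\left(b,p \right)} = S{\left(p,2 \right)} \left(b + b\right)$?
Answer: $348477876$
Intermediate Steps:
$O = -1190$ ($O = \left(-6 - 4\right) 119 = \left(-10\right) 119 = -1190$)
$u{\left(b,p \right)} = - 16 b$ ($u{\left(b,p \right)} = - 8 \left(b + b\right) = - 8 \cdot 2 b = - 16 b$)
$\left(u{\left(-153,-56 \right)} + 40148\right) \left(9371 + O\right) = \left(\left(-16\right) \left(-153\right) + 40148\right) \left(9371 - 1190\right) = \left(2448 + 40148\right) 8181 = 42596 \cdot 8181 = 348477876$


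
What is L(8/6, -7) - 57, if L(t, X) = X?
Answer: -64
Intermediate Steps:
L(8/6, -7) - 57 = -7 - 57 = -64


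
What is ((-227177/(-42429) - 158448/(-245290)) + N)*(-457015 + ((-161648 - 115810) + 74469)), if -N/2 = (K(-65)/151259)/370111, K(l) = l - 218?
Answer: -60719477098005869629102004/15332474830847222055 ≈ -3.9602e+6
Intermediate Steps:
K(l) = -218 + l
N = 566/55982619749 (N = -2*(-218 - 65)/151259/370111 = -2*(-283*1/151259)/370111 = -(-566)/(151259*370111) = -2*(-283/55982619749) = 566/55982619749 ≈ 1.0110e-8)
((-227177/(-42429) - 158448/(-245290)) + N)*(-457015 + ((-161648 - 115810) + 74469)) = ((-227177/(-42429) - 158448/(-245290)) + 566/55982619749)*(-457015 + ((-161648 - 115810) + 74469)) = ((-227177*(-1/42429) - 158448*(-1/245290)) + 566/55982619749)*(-457015 + (-277458 + 74469)) = ((227177/42429 + 79224/122645) + 566/55982619749)*(-457015 - 202989) = (31223518261/5203704705 + 566/55982619749)*(-660004) = (91998650156674610501/15332474830847222055)*(-660004) = -60719477098005869629102004/15332474830847222055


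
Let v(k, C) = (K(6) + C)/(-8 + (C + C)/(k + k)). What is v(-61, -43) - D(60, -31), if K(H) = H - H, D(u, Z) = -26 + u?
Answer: -12507/445 ≈ -28.106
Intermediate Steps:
K(H) = 0
v(k, C) = C/(-8 + C/k) (v(k, C) = (0 + C)/(-8 + (C + C)/(k + k)) = C/(-8 + (2*C)/((2*k))) = C/(-8 + (2*C)*(1/(2*k))) = C/(-8 + C/k))
v(-61, -43) - D(60, -31) = -43*(-61)/(-43 - 8*(-61)) - (-26 + 60) = -43*(-61)/(-43 + 488) - 1*34 = -43*(-61)/445 - 34 = -43*(-61)*1/445 - 34 = 2623/445 - 34 = -12507/445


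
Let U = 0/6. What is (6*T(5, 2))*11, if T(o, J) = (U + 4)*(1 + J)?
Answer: 792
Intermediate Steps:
U = 0 (U = 0*(⅙) = 0)
T(o, J) = 4 + 4*J (T(o, J) = (0 + 4)*(1 + J) = 4*(1 + J) = 4 + 4*J)
(6*T(5, 2))*11 = (6*(4 + 4*2))*11 = (6*(4 + 8))*11 = (6*12)*11 = 72*11 = 792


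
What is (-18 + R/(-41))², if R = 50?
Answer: 620944/1681 ≈ 369.39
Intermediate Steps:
(-18 + R/(-41))² = (-18 + 50/(-41))² = (-18 + 50*(-1/41))² = (-18 - 50/41)² = (-788/41)² = 620944/1681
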